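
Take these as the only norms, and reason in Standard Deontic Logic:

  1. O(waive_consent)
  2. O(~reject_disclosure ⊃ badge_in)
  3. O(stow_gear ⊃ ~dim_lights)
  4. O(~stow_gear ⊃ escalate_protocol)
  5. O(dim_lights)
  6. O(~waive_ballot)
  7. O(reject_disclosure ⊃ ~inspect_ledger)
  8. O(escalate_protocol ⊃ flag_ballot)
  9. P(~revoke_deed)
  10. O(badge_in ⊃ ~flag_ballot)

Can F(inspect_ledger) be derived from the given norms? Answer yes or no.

Premise 5 gives O(dim_lights).
The contrapositive of premise 3 (O(stow_gear ⊃ ~dim_lights)) is O(dim_lights ⊃ ~stow_gear), and O(dim_lights) is already established, so O(~stow_gear).
Applying K to premise 4 (O(~stow_gear ⊃ escalate_protocol)) and O(~stow_gear) yields O(escalate_protocol).
From O(escalate_protocol) and premise 8, O(escalate_protocol ⊃ flag_ballot), we obtain O(flag_ballot).
The contrapositive of premise 10 (O(badge_in ⊃ ~flag_ballot)) is O(flag_ballot ⊃ ~badge_in), and O(flag_ballot) is already established, so O(~badge_in).
Premise 2, O(~reject_disclosure ⊃ badge_in), contraposes to O(~badge_in ⊃ reject_disclosure); with O(~badge_in) we get O(reject_disclosure).
Applying K to premise 7 (O(reject_disclosure ⊃ ~inspect_ledger)) and O(reject_disclosure) yields O(~inspect_ledger).
Premises 1, 6, 9 do not contribute to this derivation.
So O(~inspect_ledger) holds, i.e. F(inspect_ledger). The claim follows.

Yes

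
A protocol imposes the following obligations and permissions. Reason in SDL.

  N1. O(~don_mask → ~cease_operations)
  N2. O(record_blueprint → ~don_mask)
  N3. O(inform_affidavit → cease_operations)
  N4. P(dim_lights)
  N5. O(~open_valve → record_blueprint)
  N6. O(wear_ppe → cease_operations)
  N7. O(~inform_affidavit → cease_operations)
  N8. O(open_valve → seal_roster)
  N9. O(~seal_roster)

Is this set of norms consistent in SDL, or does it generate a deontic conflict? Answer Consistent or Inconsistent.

By case analysis on inform_affidavit: premise 3 gives O(inform_affidavit → cease_operations) and premise 7 gives O(~inform_affidavit → cease_operations), so O(cease_operations) either way.
Premise 1 is O(~don_mask → ~cease_operations); contrapositively O(cease_operations → don_mask). Since O(cease_operations) holds, K gives O(don_mask).
Premise 2, O(record_blueprint → ~don_mask), contraposes to O(don_mask → ~record_blueprint); with O(don_mask) we get O(~record_blueprint).
Premise 5 is O(~open_valve → record_blueprint); contrapositively O(~record_blueprint → open_valve). Since O(~record_blueprint) holds, K gives O(open_valve).
Premise 8 is O(open_valve → seal_roster); since O(open_valve), deontic closure gives O(seal_roster).
But premise 9 directly asserts O(~seal_roster).
We now have both O(seal_roster) and O(~seal_roster) — seal_roster is simultaneously obligatory and forbidden, violating the D-axiom.

Inconsistent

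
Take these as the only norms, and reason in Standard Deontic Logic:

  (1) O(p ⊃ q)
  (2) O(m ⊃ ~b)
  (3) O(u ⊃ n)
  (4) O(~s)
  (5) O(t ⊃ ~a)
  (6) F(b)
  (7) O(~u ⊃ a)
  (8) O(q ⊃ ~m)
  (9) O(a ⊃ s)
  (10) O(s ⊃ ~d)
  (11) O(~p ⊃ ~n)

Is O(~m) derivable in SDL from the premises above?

From premise 4 we have O(~s).
Premise 9 is O(a ⊃ s); contrapositively O(~s ⊃ ~a). Since O(~s) holds, K gives O(~a).
Premise 7, O(~u ⊃ a), contraposes to O(~a ⊃ u); with O(~a) we get O(u).
With premise 3, O(u ⊃ n), the K-axiom yields O(n).
Premise 11 is O(~p ⊃ ~n); contrapositively O(n ⊃ p). Since O(n) holds, K gives O(p).
Applying K to premise 1 (O(p ⊃ q)) and O(p) yields O(q).
With premise 8, O(q ⊃ ~m), the K-axiom yields O(~m).
Premises 2, 5, 6, 10 do not contribute to this derivation.
So O(~m) follows.

Yes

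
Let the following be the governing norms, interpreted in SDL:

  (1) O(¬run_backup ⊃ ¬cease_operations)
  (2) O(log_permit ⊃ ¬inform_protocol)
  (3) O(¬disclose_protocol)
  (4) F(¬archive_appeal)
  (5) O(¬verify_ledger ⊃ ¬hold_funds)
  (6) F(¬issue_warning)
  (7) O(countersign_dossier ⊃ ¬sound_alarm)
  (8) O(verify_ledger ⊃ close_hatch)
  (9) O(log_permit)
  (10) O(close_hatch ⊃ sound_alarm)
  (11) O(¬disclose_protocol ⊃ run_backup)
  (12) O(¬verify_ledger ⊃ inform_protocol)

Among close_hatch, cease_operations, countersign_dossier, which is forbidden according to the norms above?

Premise 9 states O(log_permit) outright.
Applying K to premise 2 (O(log_permit ⊃ ¬inform_protocol)) and O(log_permit) yields O(¬inform_protocol).
Premise 12, O(¬verify_ledger ⊃ inform_protocol), contraposes to O(¬inform_protocol ⊃ verify_ledger); with O(¬inform_protocol) we get O(verify_ledger).
From O(verify_ledger) and premise 8, O(verify_ledger ⊃ close_hatch), we obtain O(close_hatch).
Premise 10 is O(close_hatch ⊃ sound_alarm); since O(close_hatch), deontic closure gives O(sound_alarm).
Premise 7, O(countersign_dossier ⊃ ¬sound_alarm), contraposes to O(sound_alarm ⊃ ¬countersign_dossier); with O(sound_alarm) we get O(¬countersign_dossier).
So O(¬countersign_dossier) holds, i.e. countersign_dossier is forbidden. None of the other listed options is forbidden under the premises.

countersign_dossier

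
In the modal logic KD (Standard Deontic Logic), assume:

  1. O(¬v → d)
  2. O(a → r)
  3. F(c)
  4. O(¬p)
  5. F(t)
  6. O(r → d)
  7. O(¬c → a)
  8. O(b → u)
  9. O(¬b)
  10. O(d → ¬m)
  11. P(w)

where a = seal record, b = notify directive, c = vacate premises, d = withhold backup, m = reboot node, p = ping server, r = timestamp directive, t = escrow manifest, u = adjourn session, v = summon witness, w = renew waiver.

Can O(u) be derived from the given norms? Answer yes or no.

Premise 8 is O(b → u), but O(b) is not derivable from the premises, so it does not yield O(u).
No other premise forces O(u). An ideal world satisfying every premise can still have u false, so O(u) is not derivable.

No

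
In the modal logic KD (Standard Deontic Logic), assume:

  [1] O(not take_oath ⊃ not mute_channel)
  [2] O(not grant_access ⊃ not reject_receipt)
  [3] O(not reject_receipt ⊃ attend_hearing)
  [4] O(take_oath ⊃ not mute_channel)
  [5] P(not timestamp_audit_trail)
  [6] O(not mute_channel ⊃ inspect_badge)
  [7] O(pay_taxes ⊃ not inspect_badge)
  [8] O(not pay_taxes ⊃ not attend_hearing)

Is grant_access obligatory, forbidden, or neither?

Premises 4 and 1 cover both cases: O(take_oath ⊃ not mute_channel) and O(not take_oath ⊃ not mute_channel). Since take_oath ∨ not take_oath is a tautology, O(not mute_channel) follows.
Applying K to premise 6 (O(not mute_channel ⊃ inspect_badge)) and O(not mute_channel) yields O(inspect_badge).
The contrapositive of premise 7 (O(pay_taxes ⊃ not inspect_badge)) is O(inspect_badge ⊃ not pay_taxes), and O(inspect_badge) is already established, so O(not pay_taxes).
Premise 8 is O(not pay_taxes ⊃ not attend_hearing); since O(not pay_taxes), deontic closure gives O(not attend_hearing).
The contrapositive of premise 3 (O(not reject_receipt ⊃ attend_hearing)) is O(not attend_hearing ⊃ reject_receipt), and O(not attend_hearing) is already established, so O(reject_receipt).
Premise 2, O(not grant_access ⊃ not reject_receipt), contraposes to O(reject_receipt ⊃ grant_access); with O(reject_receipt) we get O(grant_access).
Premise 5 does not contribute to this derivation.
Hence grant_access is obligatory.

Obligatory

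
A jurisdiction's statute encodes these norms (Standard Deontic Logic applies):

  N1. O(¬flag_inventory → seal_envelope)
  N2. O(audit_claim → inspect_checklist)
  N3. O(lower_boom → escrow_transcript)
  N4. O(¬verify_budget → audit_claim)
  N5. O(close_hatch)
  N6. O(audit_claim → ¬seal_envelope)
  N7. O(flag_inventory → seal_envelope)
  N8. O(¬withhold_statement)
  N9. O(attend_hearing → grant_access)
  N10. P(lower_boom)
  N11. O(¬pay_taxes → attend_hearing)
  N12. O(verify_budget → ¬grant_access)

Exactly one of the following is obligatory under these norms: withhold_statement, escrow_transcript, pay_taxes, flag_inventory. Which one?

Premises 1 and 7 are O(¬flag_inventory → seal_envelope) and O(flag_inventory → seal_envelope); every ideal world satisfies ¬flag_inventory or flag_inventory, so in either case seal_envelope holds — hence O(seal_envelope).
Premise 6, O(audit_claim → ¬seal_envelope), contraposes to O(seal_envelope → ¬audit_claim); with O(seal_envelope) we get O(¬audit_claim).
The contrapositive of premise 4 (O(¬verify_budget → audit_claim)) is O(¬audit_claim → verify_budget), and O(¬audit_claim) is already established, so O(verify_budget).
Premise 12 is O(verify_budget → ¬grant_access); since O(verify_budget), deontic closure gives O(¬grant_access).
The contrapositive of premise 9 (O(attend_hearing → grant_access)) is O(¬grant_access → ¬attend_hearing), and O(¬grant_access) is already established, so O(¬attend_hearing).
The contrapositive of premise 11 (O(¬pay_taxes → attend_hearing)) is O(¬attend_hearing → pay_taxes), and O(¬attend_hearing) is already established, so O(pay_taxes).
So O(pay_taxes) holds — pay_taxes is obligatory. None of the other listed options is made obligatory by any chain of premises.

pay_taxes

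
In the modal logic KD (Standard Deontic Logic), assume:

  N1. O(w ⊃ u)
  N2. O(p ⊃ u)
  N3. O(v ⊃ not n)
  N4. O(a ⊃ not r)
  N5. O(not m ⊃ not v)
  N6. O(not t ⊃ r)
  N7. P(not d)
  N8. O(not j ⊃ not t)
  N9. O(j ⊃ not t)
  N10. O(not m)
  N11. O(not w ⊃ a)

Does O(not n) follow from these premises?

Premise 3 is O(v ⊃ not n), but O(v) is not derivable from the premises, so it does not yield O(not n).
No other premise forces O(not n). An ideal world satisfying every premise can still have not n false, so O(not n) is not derivable.

No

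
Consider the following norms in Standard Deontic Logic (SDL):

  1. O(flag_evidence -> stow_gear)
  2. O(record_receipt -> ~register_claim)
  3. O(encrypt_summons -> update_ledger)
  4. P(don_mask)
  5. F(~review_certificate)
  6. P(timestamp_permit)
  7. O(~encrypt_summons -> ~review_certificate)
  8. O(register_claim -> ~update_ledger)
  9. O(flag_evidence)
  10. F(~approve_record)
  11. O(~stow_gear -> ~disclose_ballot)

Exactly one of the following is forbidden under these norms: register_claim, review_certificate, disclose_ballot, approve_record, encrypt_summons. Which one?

register_claim

Premise 5, F(~review_certificate), is equivalent to O(review_certificate).
Premise 7, O(~encrypt_summons -> ~review_certificate), contraposes to O(review_certificate -> encrypt_summons); with O(review_certificate) we get O(encrypt_summons).
From O(encrypt_summons) and premise 3, O(encrypt_summons -> update_ledger), we obtain O(update_ledger).
Premise 8, O(register_claim -> ~update_ledger), contraposes to O(update_ledger -> ~register_claim); with O(update_ledger) we get O(~register_claim).
So O(~register_claim) holds, i.e. register_claim is forbidden. None of the other listed options is forbidden under the premises.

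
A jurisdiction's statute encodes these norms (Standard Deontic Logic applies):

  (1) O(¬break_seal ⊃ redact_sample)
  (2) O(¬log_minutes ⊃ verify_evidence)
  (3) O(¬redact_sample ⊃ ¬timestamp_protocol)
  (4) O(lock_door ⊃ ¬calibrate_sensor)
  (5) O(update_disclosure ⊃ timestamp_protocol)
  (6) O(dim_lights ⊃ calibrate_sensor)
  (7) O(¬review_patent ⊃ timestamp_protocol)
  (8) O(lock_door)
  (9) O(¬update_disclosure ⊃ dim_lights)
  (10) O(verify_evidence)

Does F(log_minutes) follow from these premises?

No

Premise 2 is O(¬log_minutes ⊃ verify_evidence); even if O(verify_evidence) held, inferring O(¬log_minutes) would be affirming the consequent — invalid.
No other premise forces O(¬log_minutes). An ideal world satisfying every premise can still have log_minutes true, so F(log_minutes) is not derivable.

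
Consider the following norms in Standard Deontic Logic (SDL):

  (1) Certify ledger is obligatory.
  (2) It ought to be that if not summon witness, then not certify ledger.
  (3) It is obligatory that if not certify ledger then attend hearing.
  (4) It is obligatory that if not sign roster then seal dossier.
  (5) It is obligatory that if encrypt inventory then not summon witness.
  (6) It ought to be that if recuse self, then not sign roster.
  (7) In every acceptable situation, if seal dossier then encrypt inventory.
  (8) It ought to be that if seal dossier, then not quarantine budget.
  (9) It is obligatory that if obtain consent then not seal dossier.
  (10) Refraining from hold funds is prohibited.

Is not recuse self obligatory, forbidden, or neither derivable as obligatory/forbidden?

Premise 1 states O(certify_ledger) outright.
Premise 2 is O(¬summon_witness → ¬certify_ledger); contrapositively O(certify_ledger → summon_witness). Since O(certify_ledger) holds, K gives O(summon_witness).
The contrapositive of premise 5 (O(encrypt_inventory → ¬summon_witness)) is O(summon_witness → ¬encrypt_inventory), and O(summon_witness) is already established, so O(¬encrypt_inventory).
Premise 7, O(seal_dossier → encrypt_inventory), contraposes to O(¬encrypt_inventory → ¬seal_dossier); with O(¬encrypt_inventory) we get O(¬seal_dossier).
Premise 4, O(¬sign_roster → seal_dossier), contraposes to O(¬seal_dossier → sign_roster); with O(¬seal_dossier) we get O(sign_roster).
Premise 6, O(recuse_self → ¬sign_roster), contraposes to O(sign_roster → ¬recuse_self); with O(sign_roster) we get O(¬recuse_self).
Premises 3, 8, 9, 10 do not contribute to this derivation.
Hence ¬recuse_self is obligatory.

Obligatory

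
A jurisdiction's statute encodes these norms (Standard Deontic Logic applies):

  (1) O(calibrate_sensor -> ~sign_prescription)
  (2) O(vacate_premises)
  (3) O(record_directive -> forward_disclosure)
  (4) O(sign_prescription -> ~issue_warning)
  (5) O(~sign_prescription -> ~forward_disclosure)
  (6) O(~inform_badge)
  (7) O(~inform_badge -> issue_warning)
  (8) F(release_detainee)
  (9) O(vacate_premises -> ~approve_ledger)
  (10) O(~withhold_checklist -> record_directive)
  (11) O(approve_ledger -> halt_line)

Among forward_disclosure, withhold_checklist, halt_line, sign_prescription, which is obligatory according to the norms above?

withhold_checklist

Premise 6 states O(~inform_badge) outright.
With premise 7, O(~inform_badge -> issue_warning), the K-axiom yields O(issue_warning).
The contrapositive of premise 4 (O(sign_prescription -> ~issue_warning)) is O(issue_warning -> ~sign_prescription), and O(issue_warning) is already established, so O(~sign_prescription).
From O(~sign_prescription) and premise 5, O(~sign_prescription -> ~forward_disclosure), we obtain O(~forward_disclosure).
Premise 3, O(record_directive -> forward_disclosure), contraposes to O(~forward_disclosure -> ~record_directive); with O(~forward_disclosure) we get O(~record_directive).
Premise 10 is O(~withhold_checklist -> record_directive); contrapositively O(~record_directive -> withhold_checklist). Since O(~record_directive) holds, K gives O(withhold_checklist).
So O(withhold_checklist) holds — withhold_checklist is obligatory. None of the other listed options is made obligatory by any chain of premises.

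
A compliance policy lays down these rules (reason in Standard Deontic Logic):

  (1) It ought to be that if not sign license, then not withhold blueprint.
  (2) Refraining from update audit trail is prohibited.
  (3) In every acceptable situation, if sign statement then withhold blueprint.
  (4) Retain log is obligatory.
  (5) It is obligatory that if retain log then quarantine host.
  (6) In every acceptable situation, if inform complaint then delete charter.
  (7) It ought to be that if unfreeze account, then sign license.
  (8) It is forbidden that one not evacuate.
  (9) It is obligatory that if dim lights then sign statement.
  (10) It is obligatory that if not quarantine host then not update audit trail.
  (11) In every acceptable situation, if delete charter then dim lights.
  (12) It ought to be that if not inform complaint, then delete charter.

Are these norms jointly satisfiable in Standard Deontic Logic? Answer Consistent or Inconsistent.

Consistent

Premise 10 is O(¬quarantine_host → ¬update_audit_trail), but O(¬quarantine_host) is not derivable from the premises, so it does not yield O(¬update_audit_trail).
So O(¬update_audit_trail) is not derivable, and the apparent clash with O(update_audit_trail) does not arise.
A world satisfying every obligation exists (e.g. delete_charter=true, dim_lights=true, evacuate=true, inform_complaint=false, quarantine_host=true, retain_log=true, sign_license=true, sign_statement=true, unfreeze_account=false, update_audit_trail=true, withhold_blueprint=true); no atom is both obligatory and forbidden, so the set is consistent.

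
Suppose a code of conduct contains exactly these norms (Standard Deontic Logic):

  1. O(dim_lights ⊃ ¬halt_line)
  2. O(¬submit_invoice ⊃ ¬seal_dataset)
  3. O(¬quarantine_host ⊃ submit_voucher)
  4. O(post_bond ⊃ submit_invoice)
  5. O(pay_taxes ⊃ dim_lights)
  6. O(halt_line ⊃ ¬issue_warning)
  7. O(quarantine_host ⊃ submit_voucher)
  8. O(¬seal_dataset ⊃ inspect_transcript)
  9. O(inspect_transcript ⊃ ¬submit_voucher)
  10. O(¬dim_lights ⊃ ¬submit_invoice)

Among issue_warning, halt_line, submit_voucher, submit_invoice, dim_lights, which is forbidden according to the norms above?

halt_line

By case analysis on ¬quarantine_host: premise 3 gives O(¬quarantine_host ⊃ submit_voucher) and premise 7 gives O(quarantine_host ⊃ submit_voucher), so O(submit_voucher) either way.
Premise 9, O(inspect_transcript ⊃ ¬submit_voucher), contraposes to O(submit_voucher ⊃ ¬inspect_transcript); with O(submit_voucher) we get O(¬inspect_transcript).
Premise 8, O(¬seal_dataset ⊃ inspect_transcript), contraposes to O(¬inspect_transcript ⊃ seal_dataset); with O(¬inspect_transcript) we get O(seal_dataset).
Premise 2, O(¬submit_invoice ⊃ ¬seal_dataset), contraposes to O(seal_dataset ⊃ submit_invoice); with O(seal_dataset) we get O(submit_invoice).
Premise 10, O(¬dim_lights ⊃ ¬submit_invoice), contraposes to O(submit_invoice ⊃ dim_lights); with O(submit_invoice) we get O(dim_lights).
Applying K to premise 1 (O(dim_lights ⊃ ¬halt_line)) and O(dim_lights) yields O(¬halt_line).
So O(¬halt_line) holds, i.e. halt_line is forbidden. None of the other listed options is forbidden under the premises.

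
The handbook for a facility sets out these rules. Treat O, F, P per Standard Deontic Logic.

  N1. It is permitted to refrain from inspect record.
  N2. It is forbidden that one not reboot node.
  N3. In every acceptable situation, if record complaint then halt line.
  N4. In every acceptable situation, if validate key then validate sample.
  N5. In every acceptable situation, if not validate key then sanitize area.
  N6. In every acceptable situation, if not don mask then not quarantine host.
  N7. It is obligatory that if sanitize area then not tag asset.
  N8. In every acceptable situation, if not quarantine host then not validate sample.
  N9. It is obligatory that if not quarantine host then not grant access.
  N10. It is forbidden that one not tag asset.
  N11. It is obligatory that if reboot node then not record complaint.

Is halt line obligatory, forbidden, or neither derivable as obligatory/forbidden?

Neither

Premise 3 is O(record_complaint → halt_line), but O(record_complaint) is not derivable from the premises, so it does not yield O(halt_line).
No premise or chain of K-axiom applications forces O(halt_line), and none forces O(¬halt_line). So halt_line is neither obligatory nor forbidden under these norms.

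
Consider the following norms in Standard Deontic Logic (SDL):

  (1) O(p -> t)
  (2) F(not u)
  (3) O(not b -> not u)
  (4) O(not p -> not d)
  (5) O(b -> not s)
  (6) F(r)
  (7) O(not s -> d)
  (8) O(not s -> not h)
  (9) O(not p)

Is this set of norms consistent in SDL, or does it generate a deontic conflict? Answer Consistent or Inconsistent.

From premise 9 we have O(not p).
Applying K to premise 4 (O(not p -> not d)) and O(not p) yields O(not d).
Premise 7, O(not s -> d), contraposes to O(not d -> s); with O(not d) we get O(s).
Premise 5 is O(b -> not s); contrapositively O(s -> not b). Since O(s) holds, K gives O(not b).
Applying K to premise 3 (O(not b -> not u)) and O(not b) yields O(not u).
Yet premise 2 is F(not u), i.e. O(u).
We now have both O(not u) and O(u) — u is simultaneously obligatory and forbidden, violating the D-axiom.

Inconsistent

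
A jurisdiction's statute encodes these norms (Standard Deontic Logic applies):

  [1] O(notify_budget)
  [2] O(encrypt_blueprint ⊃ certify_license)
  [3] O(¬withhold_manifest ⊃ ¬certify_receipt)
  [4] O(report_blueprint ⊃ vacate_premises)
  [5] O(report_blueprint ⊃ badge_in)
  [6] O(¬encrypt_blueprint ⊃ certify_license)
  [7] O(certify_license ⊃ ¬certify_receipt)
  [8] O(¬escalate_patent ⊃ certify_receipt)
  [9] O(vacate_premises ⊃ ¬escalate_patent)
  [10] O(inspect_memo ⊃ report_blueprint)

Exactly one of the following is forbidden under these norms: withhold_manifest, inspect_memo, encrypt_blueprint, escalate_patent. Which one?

Premises 2 and 6 cover both cases: O(encrypt_blueprint ⊃ certify_license) and O(¬encrypt_blueprint ⊃ certify_license). Since encrypt_blueprint ∨ ¬encrypt_blueprint is a tautology, O(certify_license) follows.
With premise 7, O(certify_license ⊃ ¬certify_receipt), the K-axiom yields O(¬certify_receipt).
The contrapositive of premise 8 (O(¬escalate_patent ⊃ certify_receipt)) is O(¬certify_receipt ⊃ escalate_patent), and O(¬certify_receipt) is already established, so O(escalate_patent).
Premise 9, O(vacate_premises ⊃ ¬escalate_patent), contraposes to O(escalate_patent ⊃ ¬vacate_premises); with O(escalate_patent) we get O(¬vacate_premises).
The contrapositive of premise 4 (O(report_blueprint ⊃ vacate_premises)) is O(¬vacate_premises ⊃ ¬report_blueprint), and O(¬vacate_premises) is already established, so O(¬report_blueprint).
Premise 10 is O(inspect_memo ⊃ report_blueprint); contrapositively O(¬report_blueprint ⊃ ¬inspect_memo). Since O(¬report_blueprint) holds, K gives O(¬inspect_memo).
So O(¬inspect_memo) holds, i.e. inspect_memo is forbidden. None of the other listed options is forbidden under the premises.

inspect_memo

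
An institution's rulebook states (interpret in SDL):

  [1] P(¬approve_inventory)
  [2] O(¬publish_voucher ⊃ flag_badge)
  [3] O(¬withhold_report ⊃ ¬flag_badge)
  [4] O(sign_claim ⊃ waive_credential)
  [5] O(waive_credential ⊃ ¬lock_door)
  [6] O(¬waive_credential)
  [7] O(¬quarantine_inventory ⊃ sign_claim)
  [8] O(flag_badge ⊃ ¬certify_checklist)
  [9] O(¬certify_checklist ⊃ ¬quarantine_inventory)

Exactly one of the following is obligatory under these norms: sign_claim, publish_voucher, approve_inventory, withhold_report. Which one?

Premise 6 states O(¬waive_credential) outright.
The contrapositive of premise 4 (O(sign_claim ⊃ waive_credential)) is O(¬waive_credential ⊃ ¬sign_claim), and O(¬waive_credential) is already established, so O(¬sign_claim).
Premise 7 is O(¬quarantine_inventory ⊃ sign_claim); contrapositively O(¬sign_claim ⊃ quarantine_inventory). Since O(¬sign_claim) holds, K gives O(quarantine_inventory).
Premise 9, O(¬certify_checklist ⊃ ¬quarantine_inventory), contraposes to O(quarantine_inventory ⊃ certify_checklist); with O(quarantine_inventory) we get O(certify_checklist).
The contrapositive of premise 8 (O(flag_badge ⊃ ¬certify_checklist)) is O(certify_checklist ⊃ ¬flag_badge), and O(certify_checklist) is already established, so O(¬flag_badge).
Premise 2, O(¬publish_voucher ⊃ flag_badge), contraposes to O(¬flag_badge ⊃ publish_voucher); with O(¬flag_badge) we get O(publish_voucher).
So O(publish_voucher) holds — publish_voucher is obligatory. None of the other listed options is made obligatory by any chain of premises.

publish_voucher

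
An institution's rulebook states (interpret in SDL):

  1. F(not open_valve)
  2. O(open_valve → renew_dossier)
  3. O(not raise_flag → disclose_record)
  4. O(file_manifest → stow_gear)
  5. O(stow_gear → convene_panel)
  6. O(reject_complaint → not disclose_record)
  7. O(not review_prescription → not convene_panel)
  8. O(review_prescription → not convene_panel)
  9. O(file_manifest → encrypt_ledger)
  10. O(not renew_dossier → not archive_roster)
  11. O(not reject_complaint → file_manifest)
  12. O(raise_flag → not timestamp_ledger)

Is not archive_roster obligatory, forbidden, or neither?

Neither

Premise 10 is O(not renew_dossier → not archive_roster), but O(not renew_dossier) is not derivable from the premises, so it does not yield O(not archive_roster).
No premise or chain of K-axiom applications forces O(not archive_roster), and none forces O(archive_roster). So not archive_roster is neither obligatory nor forbidden under these norms.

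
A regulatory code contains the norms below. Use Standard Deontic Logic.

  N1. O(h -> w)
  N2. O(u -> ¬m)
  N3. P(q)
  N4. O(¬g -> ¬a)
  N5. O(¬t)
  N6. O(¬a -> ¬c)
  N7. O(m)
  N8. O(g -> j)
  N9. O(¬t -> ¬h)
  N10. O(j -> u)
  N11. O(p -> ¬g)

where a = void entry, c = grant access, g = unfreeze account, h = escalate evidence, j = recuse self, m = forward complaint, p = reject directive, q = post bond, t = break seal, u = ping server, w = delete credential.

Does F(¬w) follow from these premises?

No

Premise 1 is O(h -> w), but O(h) is not derivable from the premises, so it does not yield O(w).
No other premise forces O(w). An ideal world satisfying every premise can still have ¬w true, so F(¬w) is not derivable.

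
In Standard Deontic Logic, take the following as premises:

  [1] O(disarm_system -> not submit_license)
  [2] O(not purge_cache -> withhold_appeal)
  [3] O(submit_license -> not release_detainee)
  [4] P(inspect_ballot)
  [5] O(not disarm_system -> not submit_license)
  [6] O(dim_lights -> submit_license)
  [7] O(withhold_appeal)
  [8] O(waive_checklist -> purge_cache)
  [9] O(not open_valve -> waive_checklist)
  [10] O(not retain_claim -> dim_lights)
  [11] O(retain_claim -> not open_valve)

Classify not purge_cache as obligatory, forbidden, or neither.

Forbidden

Premises 1 and 5 cover both cases: O(disarm_system -> not submit_license) and O(not disarm_system -> not submit_license). Since disarm_system ∨ not disarm_system is a tautology, O(not submit_license) follows.
Premise 6 is O(dim_lights -> submit_license); contrapositively O(not submit_license -> not dim_lights). Since O(not submit_license) holds, K gives O(not dim_lights).
The contrapositive of premise 10 (O(not retain_claim -> dim_lights)) is O(not dim_lights -> retain_claim), and O(not dim_lights) is already established, so O(retain_claim).
Premise 11 is O(retain_claim -> not open_valve); since O(retain_claim), deontic closure gives O(not open_valve).
With premise 9, O(not open_valve -> waive_checklist), the K-axiom yields O(waive_checklist).
Premise 8 is O(waive_checklist -> purge_cache); since O(waive_checklist), deontic closure gives O(purge_cache).
Premises 2, 3, 4, 7 do not contribute to this derivation.
Thus O(purge_cache), which is F(not purge_cache): not purge_cache is forbidden.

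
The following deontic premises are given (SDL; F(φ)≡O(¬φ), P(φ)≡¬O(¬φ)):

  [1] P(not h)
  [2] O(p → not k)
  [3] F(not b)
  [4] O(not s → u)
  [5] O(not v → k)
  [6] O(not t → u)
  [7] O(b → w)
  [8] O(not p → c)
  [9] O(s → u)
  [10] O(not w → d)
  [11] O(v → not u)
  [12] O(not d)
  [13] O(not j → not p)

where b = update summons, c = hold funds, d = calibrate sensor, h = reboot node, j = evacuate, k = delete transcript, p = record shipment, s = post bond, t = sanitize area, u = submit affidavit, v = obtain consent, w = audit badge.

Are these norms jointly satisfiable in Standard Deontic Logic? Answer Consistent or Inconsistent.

Consistent

Premise 10 is O(not w → d), but O(not w) is not derivable from the premises, so it does not yield O(d).
So O(d) is not derivable, and the apparent clash with O(not d) does not arise.
A world satisfying every obligation exists (e.g. b=true, c=true, d=false, h=false, j=false, k=true, p=false, s=false, t=false, u=true, v=false, w=true); no atom is both obligatory and forbidden, so the set is consistent.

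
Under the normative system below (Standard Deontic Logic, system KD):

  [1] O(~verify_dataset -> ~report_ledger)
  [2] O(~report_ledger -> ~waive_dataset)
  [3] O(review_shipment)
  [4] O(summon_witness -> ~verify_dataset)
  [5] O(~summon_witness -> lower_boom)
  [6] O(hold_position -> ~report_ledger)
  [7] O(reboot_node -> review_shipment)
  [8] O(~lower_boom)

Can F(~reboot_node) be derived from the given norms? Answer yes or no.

No

Premise 7 is O(reboot_node -> review_shipment); even if O(review_shipment) held, inferring O(reboot_node) would be affirming the consequent — invalid.
No other premise forces O(reboot_node). An ideal world satisfying every premise can still have ~reboot_node true, so F(~reboot_node) is not derivable.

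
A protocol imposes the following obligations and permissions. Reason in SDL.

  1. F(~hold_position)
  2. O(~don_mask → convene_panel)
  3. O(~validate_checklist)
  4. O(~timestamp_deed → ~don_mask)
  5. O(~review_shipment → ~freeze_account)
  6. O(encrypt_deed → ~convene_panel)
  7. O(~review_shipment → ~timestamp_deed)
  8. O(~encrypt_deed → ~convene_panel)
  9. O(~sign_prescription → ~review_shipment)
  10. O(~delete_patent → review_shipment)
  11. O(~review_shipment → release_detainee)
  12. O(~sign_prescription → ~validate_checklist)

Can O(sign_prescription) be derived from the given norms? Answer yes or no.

Premises 6 and 8 are O(encrypt_deed → ~convene_panel) and O(~encrypt_deed → ~convene_panel); every ideal world satisfies encrypt_deed or ~encrypt_deed, so in either case ~convene_panel holds — hence O(~convene_panel).
The contrapositive of premise 2 (O(~don_mask → convene_panel)) is O(~convene_panel → don_mask), and O(~convene_panel) is already established, so O(don_mask).
The contrapositive of premise 4 (O(~timestamp_deed → ~don_mask)) is O(don_mask → timestamp_deed), and O(don_mask) is already established, so O(timestamp_deed).
Premise 7 is O(~review_shipment → ~timestamp_deed); contrapositively O(timestamp_deed → review_shipment). Since O(timestamp_deed) holds, K gives O(review_shipment).
Premise 9 is O(~sign_prescription → ~review_shipment); contrapositively O(review_shipment → sign_prescription). Since O(review_shipment) holds, K gives O(sign_prescription).
Premises 1, 3, 5, 10, 11, 12 do not contribute to this derivation.
So O(sign_prescription) follows.

Yes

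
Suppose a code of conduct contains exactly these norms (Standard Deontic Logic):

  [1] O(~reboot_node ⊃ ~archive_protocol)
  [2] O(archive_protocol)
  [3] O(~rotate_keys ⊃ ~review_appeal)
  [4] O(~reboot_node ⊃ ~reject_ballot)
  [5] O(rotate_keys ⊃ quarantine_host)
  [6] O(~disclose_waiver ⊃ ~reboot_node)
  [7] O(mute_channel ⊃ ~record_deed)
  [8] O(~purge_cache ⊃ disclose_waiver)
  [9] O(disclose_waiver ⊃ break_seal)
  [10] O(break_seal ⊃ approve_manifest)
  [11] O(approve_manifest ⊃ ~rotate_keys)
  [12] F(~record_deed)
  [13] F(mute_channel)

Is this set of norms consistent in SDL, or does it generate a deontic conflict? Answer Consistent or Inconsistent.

Consistent

Premise 7 is O(mute_channel ⊃ ~record_deed), but O(mute_channel) is not derivable from the premises, so it does not yield O(~record_deed).
So O(~record_deed) is not derivable, and the apparent clash with O(record_deed) does not arise.
A world satisfying every obligation exists (e.g. approve_manifest=true, archive_protocol=true, break_seal=true, disclose_waiver=true, mute_channel=false, purge_cache=false, quarantine_host=false, reboot_node=true, record_deed=true, reject_ballot=false, review_appeal=false, rotate_keys=false); no atom is both obligatory and forbidden, so the set is consistent.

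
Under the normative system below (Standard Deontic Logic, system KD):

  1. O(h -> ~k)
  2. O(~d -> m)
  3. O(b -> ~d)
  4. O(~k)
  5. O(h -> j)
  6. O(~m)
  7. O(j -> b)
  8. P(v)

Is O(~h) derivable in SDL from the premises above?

Premise 6 states O(~m) outright.
The contrapositive of premise 2 (O(~d -> m)) is O(~m -> d), and O(~m) is already established, so O(d).
The contrapositive of premise 3 (O(b -> ~d)) is O(d -> ~b), and O(d) is already established, so O(~b).
Premise 7, O(j -> b), contraposes to O(~b -> ~j); with O(~b) we get O(~j).
The contrapositive of premise 5 (O(h -> j)) is O(~j -> ~h), and O(~j) is already established, so O(~h).
Premises 1, 4, 8 do not contribute to this derivation.
So O(~h) follows.

Yes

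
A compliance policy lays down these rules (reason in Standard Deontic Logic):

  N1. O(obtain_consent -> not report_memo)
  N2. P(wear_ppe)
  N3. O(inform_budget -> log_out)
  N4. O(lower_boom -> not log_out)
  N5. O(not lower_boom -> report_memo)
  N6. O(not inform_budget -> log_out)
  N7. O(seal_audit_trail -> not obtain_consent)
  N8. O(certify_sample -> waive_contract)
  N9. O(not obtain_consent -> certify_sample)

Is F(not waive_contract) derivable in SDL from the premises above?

Yes

Premises 3 and 6 are O(inform_budget -> log_out) and O(not inform_budget -> log_out); every ideal world satisfies inform_budget or not inform_budget, so in either case log_out holds — hence O(log_out).
Premise 4, O(lower_boom -> not log_out), contraposes to O(log_out -> not lower_boom); with O(log_out) we get O(not lower_boom).
With premise 5, O(not lower_boom -> report_memo), the K-axiom yields O(report_memo).
The contrapositive of premise 1 (O(obtain_consent -> not report_memo)) is O(report_memo -> not obtain_consent), and O(report_memo) is already established, so O(not obtain_consent).
Premise 9 is O(not obtain_consent -> certify_sample); since O(not obtain_consent), deontic closure gives O(certify_sample).
With premise 8, O(certify_sample -> waive_contract), the K-axiom yields O(waive_contract).
Premises 2, 7 do not contribute to this derivation.
So O(waive_contract) holds, i.e. F(not waive_contract). The claim follows.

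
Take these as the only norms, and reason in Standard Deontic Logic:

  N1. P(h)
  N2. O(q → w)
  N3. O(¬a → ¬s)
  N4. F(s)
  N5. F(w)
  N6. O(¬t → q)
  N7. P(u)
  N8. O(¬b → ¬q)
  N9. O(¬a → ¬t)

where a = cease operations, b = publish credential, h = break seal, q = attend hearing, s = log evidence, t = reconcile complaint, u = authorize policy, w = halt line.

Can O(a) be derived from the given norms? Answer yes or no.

F(w) at premise 5 means O(¬w).
Premise 2, O(q → w), contraposes to O(¬w → ¬q); with O(¬w) we get O(¬q).
Premise 6 is O(¬t → q); contrapositively O(¬q → t). Since O(¬q) holds, K gives O(t).
Premise 9 is O(¬a → ¬t); contrapositively O(t → a). Since O(t) holds, K gives O(a).
Premises 1, 3, 4, 7, 8 do not contribute to this derivation.
So O(a) follows.

Yes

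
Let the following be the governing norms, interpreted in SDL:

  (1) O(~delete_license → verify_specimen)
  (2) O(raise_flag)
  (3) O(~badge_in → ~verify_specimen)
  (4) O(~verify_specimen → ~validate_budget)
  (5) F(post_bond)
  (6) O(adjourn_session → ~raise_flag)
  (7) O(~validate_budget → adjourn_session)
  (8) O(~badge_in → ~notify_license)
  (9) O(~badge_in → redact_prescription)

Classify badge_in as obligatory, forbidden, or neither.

Premise 2 gives O(raise_flag).
Premise 6 is O(adjourn_session → ~raise_flag); contrapositively O(raise_flag → ~adjourn_session). Since O(raise_flag) holds, K gives O(~adjourn_session).
Premise 7 is O(~validate_budget → adjourn_session); contrapositively O(~adjourn_session → validate_budget). Since O(~adjourn_session) holds, K gives O(validate_budget).
The contrapositive of premise 4 (O(~verify_specimen → ~validate_budget)) is O(validate_budget → verify_specimen), and O(validate_budget) is already established, so O(verify_specimen).
Premise 3, O(~badge_in → ~verify_specimen), contraposes to O(verify_specimen → badge_in); with O(verify_specimen) we get O(badge_in).
Premises 1, 5, 8, 9 do not contribute to this derivation.
Hence badge_in is obligatory.

Obligatory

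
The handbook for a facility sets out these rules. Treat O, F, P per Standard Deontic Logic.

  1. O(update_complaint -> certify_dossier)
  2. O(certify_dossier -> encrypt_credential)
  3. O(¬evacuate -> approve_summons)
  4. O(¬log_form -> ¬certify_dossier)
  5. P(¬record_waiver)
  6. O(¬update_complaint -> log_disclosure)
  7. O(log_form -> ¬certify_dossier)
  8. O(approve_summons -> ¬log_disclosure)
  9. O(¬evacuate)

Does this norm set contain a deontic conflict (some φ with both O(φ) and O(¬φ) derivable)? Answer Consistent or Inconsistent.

Inconsistent

Premises 4 and 7 cover both cases: O(¬log_form -> ¬certify_dossier) and O(log_form -> ¬certify_dossier). Since ¬log_form ∨ log_form is a tautology, O(¬certify_dossier) follows.
Premise 1 is O(update_complaint -> certify_dossier); contrapositively O(¬certify_dossier -> ¬update_complaint). Since O(¬certify_dossier) holds, K gives O(¬update_complaint).
With premise 6, O(¬update_complaint -> log_disclosure), the K-axiom yields O(log_disclosure).
Premise 8 is O(approve_summons -> ¬log_disclosure); contrapositively O(log_disclosure -> ¬approve_summons). Since O(log_disclosure) holds, K gives O(¬approve_summons).
Premise 3, O(¬evacuate -> approve_summons), contraposes to O(¬approve_summons -> evacuate); with O(¬approve_summons) we get O(evacuate).
Yet premise 9 states O(¬evacuate).
We now have both O(evacuate) and O(¬evacuate) — evacuate is simultaneously obligatory and forbidden, violating the D-axiom.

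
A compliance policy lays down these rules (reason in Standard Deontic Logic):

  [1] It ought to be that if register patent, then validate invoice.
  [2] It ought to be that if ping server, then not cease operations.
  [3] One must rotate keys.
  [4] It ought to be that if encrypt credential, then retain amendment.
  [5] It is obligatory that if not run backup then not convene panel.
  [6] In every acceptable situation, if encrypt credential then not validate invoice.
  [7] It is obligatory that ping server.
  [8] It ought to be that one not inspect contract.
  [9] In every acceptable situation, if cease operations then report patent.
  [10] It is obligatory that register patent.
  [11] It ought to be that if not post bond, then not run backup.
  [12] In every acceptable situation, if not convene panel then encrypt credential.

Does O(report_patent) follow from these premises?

Premise 9 is O(cease_operations → report_patent), but O(cease_operations) is not derivable from the premises, so it does not yield O(report_patent).
No other premise forces O(report_patent). An ideal world satisfying every premise can still have report_patent false, so O(report_patent) is not derivable.

No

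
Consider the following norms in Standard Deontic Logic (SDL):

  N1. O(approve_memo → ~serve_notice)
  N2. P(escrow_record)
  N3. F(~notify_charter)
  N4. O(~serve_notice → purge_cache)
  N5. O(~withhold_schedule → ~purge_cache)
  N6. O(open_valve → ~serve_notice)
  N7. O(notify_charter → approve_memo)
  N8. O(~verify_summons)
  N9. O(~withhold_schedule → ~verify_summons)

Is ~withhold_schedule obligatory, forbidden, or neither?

Premise 3 is F(~notify_charter), i.e. O(notify_charter).
From O(notify_charter) and premise 7, O(notify_charter → approve_memo), we obtain O(approve_memo).
Premise 1 is O(approve_memo → ~serve_notice); since O(approve_memo), deontic closure gives O(~serve_notice).
Applying K to premise 4 (O(~serve_notice → purge_cache)) and O(~serve_notice) yields O(purge_cache).
The contrapositive of premise 5 (O(~withhold_schedule → ~purge_cache)) is O(purge_cache → withhold_schedule), and O(purge_cache) is already established, so O(withhold_schedule).
Premises 2, 6, 8, 9 do not contribute to this derivation.
Thus O(withhold_schedule), which is F(~withhold_schedule): ~withhold_schedule is forbidden.

Forbidden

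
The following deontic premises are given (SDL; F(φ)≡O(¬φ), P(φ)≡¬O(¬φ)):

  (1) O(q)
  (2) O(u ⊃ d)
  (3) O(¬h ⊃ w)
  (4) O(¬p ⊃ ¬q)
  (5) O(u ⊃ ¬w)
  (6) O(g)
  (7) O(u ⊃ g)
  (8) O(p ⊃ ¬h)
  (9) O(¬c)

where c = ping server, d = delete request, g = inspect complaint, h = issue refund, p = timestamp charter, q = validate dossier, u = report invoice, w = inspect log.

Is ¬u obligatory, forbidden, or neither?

Obligatory

Premise 1 states O(q) outright.
Premise 4, O(¬p ⊃ ¬q), contraposes to O(q ⊃ p); with O(q) we get O(p).
Applying K to premise 8 (O(p ⊃ ¬h)) and O(p) yields O(¬h).
With premise 3, O(¬h ⊃ w), the K-axiom yields O(w).
Premise 5 is O(u ⊃ ¬w); contrapositively O(w ⊃ ¬u). Since O(w) holds, K gives O(¬u).
Premises 2, 6, 7, 9 do not contribute to this derivation.
Hence ¬u is obligatory.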